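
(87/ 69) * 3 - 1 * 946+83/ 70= -1515061/ 1610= -941.03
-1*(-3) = 3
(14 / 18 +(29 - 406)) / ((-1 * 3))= 3386 / 27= 125.41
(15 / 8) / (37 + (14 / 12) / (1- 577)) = 1296 / 25573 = 0.05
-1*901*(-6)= 5406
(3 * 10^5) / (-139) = -300000 / 139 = -2158.27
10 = 10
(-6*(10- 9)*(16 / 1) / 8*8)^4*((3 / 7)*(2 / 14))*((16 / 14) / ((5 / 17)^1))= 34653339648 / 1715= 20206028.95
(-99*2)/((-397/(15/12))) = 495/794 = 0.62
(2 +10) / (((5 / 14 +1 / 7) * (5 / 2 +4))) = 3.69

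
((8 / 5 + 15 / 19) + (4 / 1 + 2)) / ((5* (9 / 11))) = 8767 / 4275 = 2.05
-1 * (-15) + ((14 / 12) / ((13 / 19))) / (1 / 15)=1055 / 26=40.58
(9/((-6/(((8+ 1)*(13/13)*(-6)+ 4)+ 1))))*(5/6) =245/4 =61.25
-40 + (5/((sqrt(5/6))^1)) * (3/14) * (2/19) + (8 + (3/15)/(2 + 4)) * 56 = 3 * sqrt(30)/133 + 6148/15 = 409.99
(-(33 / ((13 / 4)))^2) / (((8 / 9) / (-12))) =235224 / 169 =1391.86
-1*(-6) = 6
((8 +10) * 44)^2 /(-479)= -627264 /479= -1309.53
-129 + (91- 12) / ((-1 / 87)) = -7002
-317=-317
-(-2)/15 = 2/15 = 0.13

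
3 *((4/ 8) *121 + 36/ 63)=2565/ 14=183.21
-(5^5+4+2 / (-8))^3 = -1960164690875 / 64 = -30627573294.92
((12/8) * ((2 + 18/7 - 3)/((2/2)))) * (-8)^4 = 67584/7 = 9654.86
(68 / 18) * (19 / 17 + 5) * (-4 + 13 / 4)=-52 / 3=-17.33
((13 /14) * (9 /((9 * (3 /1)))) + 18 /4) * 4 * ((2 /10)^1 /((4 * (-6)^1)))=-101 /630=-0.16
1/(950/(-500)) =-0.53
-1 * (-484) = 484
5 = 5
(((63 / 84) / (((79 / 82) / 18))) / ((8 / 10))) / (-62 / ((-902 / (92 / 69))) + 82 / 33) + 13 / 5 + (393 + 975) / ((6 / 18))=7552034761 / 1835960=4113.40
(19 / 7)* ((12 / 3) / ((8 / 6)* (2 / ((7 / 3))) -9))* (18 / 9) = -152 / 55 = -2.76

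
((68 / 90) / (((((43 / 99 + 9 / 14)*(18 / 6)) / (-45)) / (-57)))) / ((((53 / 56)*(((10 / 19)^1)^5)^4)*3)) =79396043.73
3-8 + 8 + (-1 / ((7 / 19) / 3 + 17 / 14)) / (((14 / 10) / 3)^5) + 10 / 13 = -999862267 / 33304271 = -30.02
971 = 971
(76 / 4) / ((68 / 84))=399 / 17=23.47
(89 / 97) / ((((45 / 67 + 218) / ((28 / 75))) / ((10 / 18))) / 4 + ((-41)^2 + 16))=95408 / 203868683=0.00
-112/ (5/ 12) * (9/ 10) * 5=-6048/ 5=-1209.60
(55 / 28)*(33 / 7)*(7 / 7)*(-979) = -1776885 / 196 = -9065.74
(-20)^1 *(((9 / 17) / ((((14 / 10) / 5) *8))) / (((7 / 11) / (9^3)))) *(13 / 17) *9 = -1055500875 / 28322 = -37267.88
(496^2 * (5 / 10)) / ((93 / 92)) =365056 / 3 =121685.33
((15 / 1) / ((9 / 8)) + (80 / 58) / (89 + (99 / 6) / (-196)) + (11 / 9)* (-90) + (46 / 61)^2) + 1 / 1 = -214572741893 / 2256700917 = -95.08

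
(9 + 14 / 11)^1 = 10.27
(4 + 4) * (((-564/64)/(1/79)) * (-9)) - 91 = 100069/2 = 50034.50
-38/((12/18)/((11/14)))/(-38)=33/28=1.18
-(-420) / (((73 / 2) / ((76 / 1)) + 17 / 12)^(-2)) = 26187875 / 17328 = 1511.30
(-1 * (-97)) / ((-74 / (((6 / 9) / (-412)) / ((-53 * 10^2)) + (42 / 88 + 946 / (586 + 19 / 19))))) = -4285244932279 / 1565045077200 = -2.74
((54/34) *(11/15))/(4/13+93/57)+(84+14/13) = 85.68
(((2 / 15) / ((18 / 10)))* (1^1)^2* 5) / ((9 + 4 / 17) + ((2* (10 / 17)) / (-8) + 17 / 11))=3740 / 107379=0.03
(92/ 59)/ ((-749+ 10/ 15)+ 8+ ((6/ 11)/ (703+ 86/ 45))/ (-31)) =-2985453636/ 1417430696369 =-0.00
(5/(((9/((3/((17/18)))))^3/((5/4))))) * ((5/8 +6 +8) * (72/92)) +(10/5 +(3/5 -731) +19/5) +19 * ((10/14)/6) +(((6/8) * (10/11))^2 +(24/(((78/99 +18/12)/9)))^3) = 16623835660417016473877/19771522018890180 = 840796.96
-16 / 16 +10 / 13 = -3 / 13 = -0.23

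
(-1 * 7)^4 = 2401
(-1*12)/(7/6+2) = -3.79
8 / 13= 0.62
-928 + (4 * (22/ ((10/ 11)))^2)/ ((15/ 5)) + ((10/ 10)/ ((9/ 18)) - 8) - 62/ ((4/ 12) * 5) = -190.35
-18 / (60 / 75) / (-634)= 45 / 1268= 0.04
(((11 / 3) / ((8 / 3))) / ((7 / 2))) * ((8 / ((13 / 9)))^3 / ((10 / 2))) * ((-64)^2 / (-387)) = -467140608 / 3306485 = -141.28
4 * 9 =36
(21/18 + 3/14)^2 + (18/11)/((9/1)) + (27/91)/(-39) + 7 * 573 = 3290000249/819819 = 4013.08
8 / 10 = 4 / 5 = 0.80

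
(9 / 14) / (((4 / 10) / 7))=45 / 4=11.25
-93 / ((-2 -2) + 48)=-93 / 44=-2.11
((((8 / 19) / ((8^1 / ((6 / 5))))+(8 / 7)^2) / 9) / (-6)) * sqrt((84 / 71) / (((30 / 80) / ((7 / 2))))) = -12748 * sqrt(71) / 1274805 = -0.08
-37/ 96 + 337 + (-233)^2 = 5244059/ 96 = 54625.61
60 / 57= 1.05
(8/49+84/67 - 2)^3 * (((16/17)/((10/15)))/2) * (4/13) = -336563517312/7819967027327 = -0.04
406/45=9.02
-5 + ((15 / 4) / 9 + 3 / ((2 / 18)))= 269 / 12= 22.42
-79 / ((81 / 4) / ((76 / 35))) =-24016 / 2835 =-8.47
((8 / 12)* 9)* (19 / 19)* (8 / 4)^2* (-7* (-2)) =336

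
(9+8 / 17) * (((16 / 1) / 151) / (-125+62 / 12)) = -15456 / 1845673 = -0.01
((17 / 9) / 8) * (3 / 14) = 17 / 336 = 0.05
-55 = -55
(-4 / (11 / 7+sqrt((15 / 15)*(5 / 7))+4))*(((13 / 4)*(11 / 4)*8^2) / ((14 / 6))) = -133848 / 743+3432*sqrt(35) / 743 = -152.82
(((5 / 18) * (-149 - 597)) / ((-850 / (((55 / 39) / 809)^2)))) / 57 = 225665 / 17362911012642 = 0.00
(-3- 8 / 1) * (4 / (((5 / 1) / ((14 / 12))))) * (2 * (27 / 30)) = -462 / 25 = -18.48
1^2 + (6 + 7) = 14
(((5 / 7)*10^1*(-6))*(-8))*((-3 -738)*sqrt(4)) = -3556800 / 7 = -508114.29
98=98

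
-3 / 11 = -0.27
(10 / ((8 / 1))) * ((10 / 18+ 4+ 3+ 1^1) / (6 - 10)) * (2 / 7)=-55 / 72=-0.76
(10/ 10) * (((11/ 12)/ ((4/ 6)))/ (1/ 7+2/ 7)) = 77/ 24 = 3.21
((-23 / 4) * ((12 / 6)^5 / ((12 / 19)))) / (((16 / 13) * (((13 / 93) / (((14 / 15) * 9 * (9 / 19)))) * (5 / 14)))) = -943299 / 50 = -18865.98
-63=-63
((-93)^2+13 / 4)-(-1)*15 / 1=34669 / 4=8667.25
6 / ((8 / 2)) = 1.50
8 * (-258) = -2064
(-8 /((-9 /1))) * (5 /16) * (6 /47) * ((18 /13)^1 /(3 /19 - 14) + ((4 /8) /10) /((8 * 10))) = -543781 /154265280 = -0.00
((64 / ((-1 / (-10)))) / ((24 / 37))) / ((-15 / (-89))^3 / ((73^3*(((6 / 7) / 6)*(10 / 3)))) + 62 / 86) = 69811788228406880 / 51009557966553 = 1368.60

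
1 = 1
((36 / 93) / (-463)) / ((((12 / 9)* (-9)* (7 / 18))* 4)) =9 / 200942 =0.00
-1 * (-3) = 3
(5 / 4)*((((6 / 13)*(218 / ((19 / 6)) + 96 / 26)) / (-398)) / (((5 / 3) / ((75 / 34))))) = -3023325 / 21725626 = -0.14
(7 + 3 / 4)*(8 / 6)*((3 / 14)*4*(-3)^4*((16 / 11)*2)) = 160704 / 77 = 2087.06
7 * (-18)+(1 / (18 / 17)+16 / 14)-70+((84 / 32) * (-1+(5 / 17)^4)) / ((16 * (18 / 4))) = -4082098793 / 21047292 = -193.95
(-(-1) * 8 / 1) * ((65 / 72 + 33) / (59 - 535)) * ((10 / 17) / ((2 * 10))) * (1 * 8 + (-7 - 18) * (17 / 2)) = 998369 / 291312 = 3.43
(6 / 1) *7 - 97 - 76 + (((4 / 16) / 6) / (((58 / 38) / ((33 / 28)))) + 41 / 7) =-812719 / 6496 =-125.11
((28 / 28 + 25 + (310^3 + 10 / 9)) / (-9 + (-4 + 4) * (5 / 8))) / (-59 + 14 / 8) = 1072476976 / 18549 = 57818.59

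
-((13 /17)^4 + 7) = -613208 /83521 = -7.34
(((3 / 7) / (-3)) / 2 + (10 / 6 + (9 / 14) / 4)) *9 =885 / 56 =15.80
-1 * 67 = -67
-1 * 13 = -13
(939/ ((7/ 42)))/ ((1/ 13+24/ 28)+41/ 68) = 34863192/ 9511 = 3665.57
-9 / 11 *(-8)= 72 / 11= 6.55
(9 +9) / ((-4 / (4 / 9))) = -2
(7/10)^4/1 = 2401/10000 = 0.24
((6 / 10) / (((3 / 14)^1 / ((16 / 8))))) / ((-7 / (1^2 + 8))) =-36 / 5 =-7.20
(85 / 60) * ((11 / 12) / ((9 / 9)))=187 / 144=1.30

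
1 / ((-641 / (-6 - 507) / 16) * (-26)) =-4104 / 8333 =-0.49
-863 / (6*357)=-863 / 2142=-0.40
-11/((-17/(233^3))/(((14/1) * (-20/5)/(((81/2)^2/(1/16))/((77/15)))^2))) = -5774839768621/329307415650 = -17.54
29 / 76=0.38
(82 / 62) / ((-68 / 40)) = -410 / 527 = -0.78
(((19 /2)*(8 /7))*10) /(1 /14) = 1520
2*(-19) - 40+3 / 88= -6861 / 88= -77.97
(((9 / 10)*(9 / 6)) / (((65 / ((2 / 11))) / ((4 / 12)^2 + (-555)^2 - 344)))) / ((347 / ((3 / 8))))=191709 / 152680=1.26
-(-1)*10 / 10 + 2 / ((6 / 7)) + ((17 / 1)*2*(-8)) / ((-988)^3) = 602768971 / 180830676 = 3.33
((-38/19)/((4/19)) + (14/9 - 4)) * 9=-215/2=-107.50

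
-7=-7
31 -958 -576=-1503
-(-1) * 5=5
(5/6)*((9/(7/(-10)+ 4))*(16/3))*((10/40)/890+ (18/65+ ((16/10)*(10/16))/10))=5290/1157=4.57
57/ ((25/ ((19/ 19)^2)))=57/ 25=2.28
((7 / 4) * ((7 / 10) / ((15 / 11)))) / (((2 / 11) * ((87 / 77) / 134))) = 30587711 / 52200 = 585.97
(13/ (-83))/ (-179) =13/ 14857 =0.00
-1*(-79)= 79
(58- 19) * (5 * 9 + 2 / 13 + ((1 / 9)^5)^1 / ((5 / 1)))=173308828 / 98415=1761.00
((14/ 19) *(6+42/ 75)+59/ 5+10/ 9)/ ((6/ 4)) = 151718/ 12825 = 11.83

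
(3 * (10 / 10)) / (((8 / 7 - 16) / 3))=-63 / 104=-0.61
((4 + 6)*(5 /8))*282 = 3525 /2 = 1762.50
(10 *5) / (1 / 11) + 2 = 552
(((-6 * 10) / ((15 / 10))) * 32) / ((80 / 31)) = -496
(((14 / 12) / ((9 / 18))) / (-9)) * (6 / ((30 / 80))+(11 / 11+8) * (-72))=163.85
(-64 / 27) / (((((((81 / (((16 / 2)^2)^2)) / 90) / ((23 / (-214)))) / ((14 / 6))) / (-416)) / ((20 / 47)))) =-1755735654400 / 3666141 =-478905.65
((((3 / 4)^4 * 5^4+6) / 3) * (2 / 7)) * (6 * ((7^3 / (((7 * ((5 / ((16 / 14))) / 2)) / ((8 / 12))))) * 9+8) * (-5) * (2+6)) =-4642329 / 7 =-663189.86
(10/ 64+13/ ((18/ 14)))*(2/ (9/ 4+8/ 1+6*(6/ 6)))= 2957/ 2340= 1.26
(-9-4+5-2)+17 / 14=-123 / 14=-8.79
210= 210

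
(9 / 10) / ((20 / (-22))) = -0.99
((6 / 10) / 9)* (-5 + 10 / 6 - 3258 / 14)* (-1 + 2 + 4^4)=-4044.28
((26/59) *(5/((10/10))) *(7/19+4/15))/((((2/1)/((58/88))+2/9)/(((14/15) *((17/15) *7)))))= 6687226/2101875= 3.18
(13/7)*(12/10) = 78/35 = 2.23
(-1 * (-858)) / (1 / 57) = 48906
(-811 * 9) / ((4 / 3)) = -5474.25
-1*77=-77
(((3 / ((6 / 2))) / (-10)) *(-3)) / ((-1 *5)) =-3 / 50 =-0.06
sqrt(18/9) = sqrt(2) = 1.41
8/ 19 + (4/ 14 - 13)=-1635/ 133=-12.29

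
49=49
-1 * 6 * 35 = -210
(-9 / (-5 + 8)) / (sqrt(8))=-3 * sqrt(2) / 4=-1.06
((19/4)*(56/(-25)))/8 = -133/100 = -1.33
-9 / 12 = -3 / 4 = -0.75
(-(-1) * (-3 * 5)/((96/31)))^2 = 24025/1024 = 23.46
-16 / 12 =-4 / 3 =-1.33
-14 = -14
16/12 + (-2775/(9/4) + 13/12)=-14771/12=-1230.92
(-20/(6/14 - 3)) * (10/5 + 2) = 280/9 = 31.11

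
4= 4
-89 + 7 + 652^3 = 277167726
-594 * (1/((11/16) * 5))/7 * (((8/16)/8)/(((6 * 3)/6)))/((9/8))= -16/35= -0.46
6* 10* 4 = 240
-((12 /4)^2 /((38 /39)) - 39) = 29.76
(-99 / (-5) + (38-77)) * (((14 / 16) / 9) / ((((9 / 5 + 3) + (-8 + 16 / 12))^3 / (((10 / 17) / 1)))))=1125 / 6664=0.17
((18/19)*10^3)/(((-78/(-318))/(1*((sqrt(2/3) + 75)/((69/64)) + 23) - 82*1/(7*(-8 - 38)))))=6784000*sqrt(6)/5681 + 14256576000/39767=361427.75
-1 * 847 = -847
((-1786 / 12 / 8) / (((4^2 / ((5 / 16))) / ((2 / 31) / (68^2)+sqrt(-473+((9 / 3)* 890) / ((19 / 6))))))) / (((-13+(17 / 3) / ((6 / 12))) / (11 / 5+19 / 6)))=143773 / 8807055360+7567* sqrt(133627) / 122880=22.51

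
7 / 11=0.64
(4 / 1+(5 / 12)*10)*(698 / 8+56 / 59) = 720.29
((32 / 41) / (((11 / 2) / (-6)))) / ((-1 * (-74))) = -0.01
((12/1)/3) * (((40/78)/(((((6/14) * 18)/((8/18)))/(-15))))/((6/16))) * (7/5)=-62720/9477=-6.62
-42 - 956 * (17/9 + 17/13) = -3097.93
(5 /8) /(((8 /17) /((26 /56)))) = 1105 /1792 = 0.62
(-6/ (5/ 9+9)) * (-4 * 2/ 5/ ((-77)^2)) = 216/ 1274735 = 0.00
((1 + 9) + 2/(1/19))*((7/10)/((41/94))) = 15792/205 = 77.03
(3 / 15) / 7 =1 / 35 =0.03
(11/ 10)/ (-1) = -11/ 10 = -1.10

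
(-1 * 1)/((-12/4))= 0.33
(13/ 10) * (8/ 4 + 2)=5.20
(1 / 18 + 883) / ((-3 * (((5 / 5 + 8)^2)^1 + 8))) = -15895 / 4806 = -3.31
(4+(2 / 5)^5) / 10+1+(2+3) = 100016 / 15625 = 6.40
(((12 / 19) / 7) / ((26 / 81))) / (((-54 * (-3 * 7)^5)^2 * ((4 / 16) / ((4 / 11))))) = 8 / 951703968973214457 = 0.00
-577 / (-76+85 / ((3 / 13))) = -1731 / 877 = -1.97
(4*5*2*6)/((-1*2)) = -120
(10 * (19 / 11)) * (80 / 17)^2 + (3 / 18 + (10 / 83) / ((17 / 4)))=605876737 / 1583142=382.71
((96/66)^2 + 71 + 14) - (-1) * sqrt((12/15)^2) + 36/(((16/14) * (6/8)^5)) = 3604423/16335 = 220.66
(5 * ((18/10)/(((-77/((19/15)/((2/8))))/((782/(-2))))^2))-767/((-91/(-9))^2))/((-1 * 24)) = -11465072053/46246200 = -247.91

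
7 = 7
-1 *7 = -7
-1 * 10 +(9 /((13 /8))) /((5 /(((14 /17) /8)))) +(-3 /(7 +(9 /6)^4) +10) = -0.13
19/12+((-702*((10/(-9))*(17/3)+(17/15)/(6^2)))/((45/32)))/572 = 69803/9900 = 7.05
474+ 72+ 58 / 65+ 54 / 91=19162 / 35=547.49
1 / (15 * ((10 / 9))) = 3 / 50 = 0.06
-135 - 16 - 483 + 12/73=-46270/73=-633.84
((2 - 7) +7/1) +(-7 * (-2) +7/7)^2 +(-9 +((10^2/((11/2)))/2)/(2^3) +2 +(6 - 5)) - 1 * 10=4667/22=212.14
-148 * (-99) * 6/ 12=7326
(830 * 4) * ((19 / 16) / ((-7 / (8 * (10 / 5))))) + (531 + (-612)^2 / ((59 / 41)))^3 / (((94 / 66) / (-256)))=-215460371481109700623385672 / 67569691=-3188713286865699898.25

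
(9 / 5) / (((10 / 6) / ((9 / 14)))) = 243 / 350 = 0.69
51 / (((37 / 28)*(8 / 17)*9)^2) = 240737 / 147852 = 1.63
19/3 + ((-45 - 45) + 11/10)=-2477/30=-82.57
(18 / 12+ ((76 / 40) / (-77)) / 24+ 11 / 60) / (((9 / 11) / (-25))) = -51815 / 1008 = -51.40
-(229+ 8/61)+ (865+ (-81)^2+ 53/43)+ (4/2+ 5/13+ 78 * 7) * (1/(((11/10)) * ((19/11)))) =4850506810/647881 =7486.72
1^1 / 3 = 1 / 3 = 0.33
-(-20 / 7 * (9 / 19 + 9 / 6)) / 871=750 / 115843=0.01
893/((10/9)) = 8037/10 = 803.70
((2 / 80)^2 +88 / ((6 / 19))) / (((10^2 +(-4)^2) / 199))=266182997 / 556800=478.06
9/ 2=4.50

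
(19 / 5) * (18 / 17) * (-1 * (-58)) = 19836 / 85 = 233.36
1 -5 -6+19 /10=-81 /10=-8.10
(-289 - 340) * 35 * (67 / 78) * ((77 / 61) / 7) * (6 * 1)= -20460.35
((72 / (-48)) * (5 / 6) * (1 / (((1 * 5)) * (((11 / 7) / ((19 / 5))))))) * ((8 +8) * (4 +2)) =-58.04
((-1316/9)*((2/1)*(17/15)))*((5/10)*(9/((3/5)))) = -22372/9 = -2485.78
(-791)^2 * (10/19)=6256810/19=329305.79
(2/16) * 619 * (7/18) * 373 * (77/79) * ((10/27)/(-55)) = -11313463/153576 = -73.67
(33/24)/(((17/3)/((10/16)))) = 165/1088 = 0.15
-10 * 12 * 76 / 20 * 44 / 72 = -836 / 3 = -278.67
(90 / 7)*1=90 / 7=12.86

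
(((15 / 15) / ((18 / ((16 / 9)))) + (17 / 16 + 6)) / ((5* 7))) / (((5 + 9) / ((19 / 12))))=176339 / 7620480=0.02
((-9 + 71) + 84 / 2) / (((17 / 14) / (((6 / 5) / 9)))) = 2912 / 255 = 11.42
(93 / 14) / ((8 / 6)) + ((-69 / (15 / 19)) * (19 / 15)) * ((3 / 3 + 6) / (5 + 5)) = -1522763 / 21000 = -72.51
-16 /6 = -8 /3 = -2.67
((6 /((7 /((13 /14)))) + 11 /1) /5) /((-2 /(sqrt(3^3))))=-867 * sqrt(3) /245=-6.13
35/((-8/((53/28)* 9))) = -2385/32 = -74.53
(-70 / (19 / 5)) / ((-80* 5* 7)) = 1 / 152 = 0.01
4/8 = 1/2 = 0.50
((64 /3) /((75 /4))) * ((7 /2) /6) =0.66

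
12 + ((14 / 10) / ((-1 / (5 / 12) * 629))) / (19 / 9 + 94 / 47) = 1117083 / 93092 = 12.00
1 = 1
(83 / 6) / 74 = 83 / 444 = 0.19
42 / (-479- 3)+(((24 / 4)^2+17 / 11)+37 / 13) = 1389013 / 34463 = 40.30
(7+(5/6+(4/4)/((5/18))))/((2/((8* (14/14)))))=686/15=45.73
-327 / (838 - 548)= -1.13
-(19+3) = -22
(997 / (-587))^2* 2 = 1988018 / 344569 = 5.77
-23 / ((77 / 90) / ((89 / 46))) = -52.01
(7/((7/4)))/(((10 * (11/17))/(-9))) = -306/55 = -5.56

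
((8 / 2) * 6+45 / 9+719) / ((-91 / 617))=-5071.60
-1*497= -497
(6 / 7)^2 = 36 / 49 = 0.73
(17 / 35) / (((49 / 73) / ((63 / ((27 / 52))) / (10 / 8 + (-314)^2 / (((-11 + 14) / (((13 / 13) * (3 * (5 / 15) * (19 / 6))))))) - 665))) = -441715596851 / 917939785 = -481.20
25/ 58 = 0.43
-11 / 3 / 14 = -11 / 42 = -0.26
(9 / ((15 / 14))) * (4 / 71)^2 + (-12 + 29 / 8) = -1683359 / 201640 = -8.35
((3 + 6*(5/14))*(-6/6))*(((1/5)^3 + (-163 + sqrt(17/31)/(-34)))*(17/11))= 1295.64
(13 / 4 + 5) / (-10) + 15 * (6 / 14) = 1569 / 280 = 5.60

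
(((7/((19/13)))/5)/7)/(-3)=-13/285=-0.05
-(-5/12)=5/12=0.42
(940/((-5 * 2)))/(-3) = 94/3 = 31.33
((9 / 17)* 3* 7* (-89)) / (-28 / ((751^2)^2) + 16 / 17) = -5350711790104821 / 5089554047540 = -1051.31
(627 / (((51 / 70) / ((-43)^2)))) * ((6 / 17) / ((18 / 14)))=378712180 / 867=436807.59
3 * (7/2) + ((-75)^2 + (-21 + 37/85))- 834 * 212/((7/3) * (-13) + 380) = 911139331/178330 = 5109.29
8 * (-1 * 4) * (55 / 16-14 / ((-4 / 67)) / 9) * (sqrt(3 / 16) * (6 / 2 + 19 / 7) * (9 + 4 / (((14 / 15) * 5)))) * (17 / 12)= -32610.02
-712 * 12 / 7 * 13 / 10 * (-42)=333216 / 5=66643.20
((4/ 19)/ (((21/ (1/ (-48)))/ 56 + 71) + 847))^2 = 1/ 18275625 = 0.00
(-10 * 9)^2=8100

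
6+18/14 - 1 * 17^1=-68/7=-9.71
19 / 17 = 1.12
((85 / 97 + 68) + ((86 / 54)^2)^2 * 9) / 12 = 363065033 / 34366518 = 10.56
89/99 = 0.90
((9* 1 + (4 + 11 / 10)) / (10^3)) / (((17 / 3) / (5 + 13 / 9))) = 1363 / 85000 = 0.02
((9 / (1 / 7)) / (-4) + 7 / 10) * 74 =-11137 / 10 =-1113.70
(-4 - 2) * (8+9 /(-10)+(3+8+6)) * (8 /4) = -1446 /5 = -289.20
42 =42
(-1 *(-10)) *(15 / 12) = 25 / 2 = 12.50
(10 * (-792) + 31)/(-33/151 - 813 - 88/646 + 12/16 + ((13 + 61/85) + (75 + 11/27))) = 207775906380/19054589023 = 10.90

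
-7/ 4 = -1.75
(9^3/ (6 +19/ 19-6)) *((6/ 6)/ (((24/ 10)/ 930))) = 564975/ 2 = 282487.50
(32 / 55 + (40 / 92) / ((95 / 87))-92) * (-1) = 2187666 / 24035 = 91.02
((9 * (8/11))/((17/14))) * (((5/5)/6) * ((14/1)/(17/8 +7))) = 18816/13651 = 1.38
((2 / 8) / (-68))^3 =-1 / 20123648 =-0.00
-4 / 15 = -0.27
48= 48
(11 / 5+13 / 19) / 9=274 / 855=0.32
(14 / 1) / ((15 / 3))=14 / 5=2.80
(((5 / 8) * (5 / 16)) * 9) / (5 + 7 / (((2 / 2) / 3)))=225 / 3328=0.07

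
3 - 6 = -3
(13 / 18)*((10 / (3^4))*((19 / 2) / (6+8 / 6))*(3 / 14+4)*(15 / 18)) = 364325 / 898128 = 0.41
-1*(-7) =7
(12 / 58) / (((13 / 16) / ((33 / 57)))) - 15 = -106389 / 7163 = -14.85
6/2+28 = 31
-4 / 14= -2 / 7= -0.29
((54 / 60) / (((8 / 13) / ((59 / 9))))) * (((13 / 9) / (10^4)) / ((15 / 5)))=9971 / 21600000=0.00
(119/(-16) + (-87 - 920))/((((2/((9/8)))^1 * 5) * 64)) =-146079/81920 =-1.78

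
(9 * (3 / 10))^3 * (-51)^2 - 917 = 50278483 / 1000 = 50278.48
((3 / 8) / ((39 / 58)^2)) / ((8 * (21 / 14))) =0.07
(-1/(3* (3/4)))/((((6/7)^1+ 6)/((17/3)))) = -119/324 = -0.37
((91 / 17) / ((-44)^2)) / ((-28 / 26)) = -169 / 65824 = -0.00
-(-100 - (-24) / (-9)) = 308 / 3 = 102.67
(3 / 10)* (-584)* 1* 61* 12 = -641232 / 5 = -128246.40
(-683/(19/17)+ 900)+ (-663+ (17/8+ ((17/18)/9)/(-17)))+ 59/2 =-4216693/12312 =-342.49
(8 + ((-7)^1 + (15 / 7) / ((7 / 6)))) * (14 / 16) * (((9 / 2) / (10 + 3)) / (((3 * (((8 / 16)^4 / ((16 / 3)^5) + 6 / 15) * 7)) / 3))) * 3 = 19676528640 / 21374947139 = 0.92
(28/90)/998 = 7/22455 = 0.00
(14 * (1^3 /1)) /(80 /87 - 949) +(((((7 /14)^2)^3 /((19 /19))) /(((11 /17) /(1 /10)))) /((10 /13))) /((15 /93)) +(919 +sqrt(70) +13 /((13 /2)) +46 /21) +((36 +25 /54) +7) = sqrt(70) +5304467909261237 /5487429024000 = 975.02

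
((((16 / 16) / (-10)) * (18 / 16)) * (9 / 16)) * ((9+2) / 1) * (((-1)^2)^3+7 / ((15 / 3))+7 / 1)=-6.54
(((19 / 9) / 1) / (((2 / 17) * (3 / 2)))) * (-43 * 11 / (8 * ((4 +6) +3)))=-54.41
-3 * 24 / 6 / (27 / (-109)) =436 / 9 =48.44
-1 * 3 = -3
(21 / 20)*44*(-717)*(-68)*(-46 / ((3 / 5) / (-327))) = 56470856904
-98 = -98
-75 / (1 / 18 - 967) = 270 / 3481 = 0.08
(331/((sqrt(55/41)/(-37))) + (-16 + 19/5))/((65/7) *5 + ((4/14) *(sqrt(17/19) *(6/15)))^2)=-57009785 *sqrt(2255)/11889867 - 283955/1080897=-227.95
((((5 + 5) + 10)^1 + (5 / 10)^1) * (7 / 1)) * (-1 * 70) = -10045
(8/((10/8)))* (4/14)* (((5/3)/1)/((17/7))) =1.25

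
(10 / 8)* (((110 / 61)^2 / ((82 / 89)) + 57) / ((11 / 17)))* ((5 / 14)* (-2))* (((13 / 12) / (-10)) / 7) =10204041835 / 7894116384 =1.29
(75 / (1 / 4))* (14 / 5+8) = 3240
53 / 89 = 0.60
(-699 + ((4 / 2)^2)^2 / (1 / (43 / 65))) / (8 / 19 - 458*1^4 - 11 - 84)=850193 / 682435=1.25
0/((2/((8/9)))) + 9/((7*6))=3/14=0.21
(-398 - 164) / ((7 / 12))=-6744 / 7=-963.43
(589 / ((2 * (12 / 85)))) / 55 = 37.93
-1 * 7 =-7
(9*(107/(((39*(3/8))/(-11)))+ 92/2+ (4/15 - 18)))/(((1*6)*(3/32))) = -488704/585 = -835.39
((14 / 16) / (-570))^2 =49 / 20793600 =0.00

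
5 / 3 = 1.67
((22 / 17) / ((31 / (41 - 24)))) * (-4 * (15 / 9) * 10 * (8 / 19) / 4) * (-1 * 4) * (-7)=-246400 / 1767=-139.45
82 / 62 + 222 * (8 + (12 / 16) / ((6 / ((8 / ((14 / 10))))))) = 420089 / 217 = 1935.89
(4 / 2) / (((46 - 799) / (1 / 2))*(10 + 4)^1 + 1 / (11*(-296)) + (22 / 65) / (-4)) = -423280 / 4462235733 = -0.00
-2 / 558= -1 / 279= -0.00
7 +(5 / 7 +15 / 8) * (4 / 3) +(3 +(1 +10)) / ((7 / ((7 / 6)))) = 179 / 14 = 12.79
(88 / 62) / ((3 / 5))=220 / 93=2.37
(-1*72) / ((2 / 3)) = -108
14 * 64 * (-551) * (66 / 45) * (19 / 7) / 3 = -655126.76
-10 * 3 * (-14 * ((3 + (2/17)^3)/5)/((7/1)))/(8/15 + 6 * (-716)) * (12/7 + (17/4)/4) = -0.02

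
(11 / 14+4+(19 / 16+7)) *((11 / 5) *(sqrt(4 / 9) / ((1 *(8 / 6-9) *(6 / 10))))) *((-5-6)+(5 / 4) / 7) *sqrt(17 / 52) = 1614283 *sqrt(221) / 937664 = 25.59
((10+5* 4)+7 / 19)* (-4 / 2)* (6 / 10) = -3462 / 95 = -36.44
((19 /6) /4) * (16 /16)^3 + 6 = 163 /24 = 6.79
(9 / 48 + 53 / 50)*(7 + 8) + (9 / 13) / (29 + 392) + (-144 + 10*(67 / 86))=-2212095437 / 18827120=-117.50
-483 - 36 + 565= 46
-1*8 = -8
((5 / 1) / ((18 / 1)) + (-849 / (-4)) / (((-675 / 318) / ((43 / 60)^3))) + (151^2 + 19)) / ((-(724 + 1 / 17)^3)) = -3626700323252891 / 60424536155979600000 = -0.00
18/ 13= 1.38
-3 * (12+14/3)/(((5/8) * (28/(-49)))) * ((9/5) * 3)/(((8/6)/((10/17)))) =5670/17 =333.53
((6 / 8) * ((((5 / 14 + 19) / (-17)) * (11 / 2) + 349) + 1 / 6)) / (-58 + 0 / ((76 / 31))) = -4.43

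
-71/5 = -14.20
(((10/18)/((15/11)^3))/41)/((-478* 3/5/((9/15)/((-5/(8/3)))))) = 5324/892933875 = 0.00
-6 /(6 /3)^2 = -3 /2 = -1.50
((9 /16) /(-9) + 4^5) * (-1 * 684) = -2801493 /4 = -700373.25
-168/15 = -56/5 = -11.20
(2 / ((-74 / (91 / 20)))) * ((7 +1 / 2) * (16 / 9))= -182 / 111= -1.64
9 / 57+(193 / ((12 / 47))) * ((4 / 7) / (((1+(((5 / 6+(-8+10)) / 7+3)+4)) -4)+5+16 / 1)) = 347899 / 20273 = 17.16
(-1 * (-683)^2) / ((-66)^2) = -466489 / 4356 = -107.09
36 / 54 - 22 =-64 / 3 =-21.33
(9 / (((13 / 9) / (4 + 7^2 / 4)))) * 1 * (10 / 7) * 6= 6075 / 7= 867.86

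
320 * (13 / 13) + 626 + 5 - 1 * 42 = 909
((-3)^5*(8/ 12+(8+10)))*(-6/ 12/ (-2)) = -1134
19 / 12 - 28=-317 / 12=-26.42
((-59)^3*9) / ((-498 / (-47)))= -28958439 / 166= -174448.43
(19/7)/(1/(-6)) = -114/7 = -16.29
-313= -313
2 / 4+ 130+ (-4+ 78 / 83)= 21155 / 166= 127.44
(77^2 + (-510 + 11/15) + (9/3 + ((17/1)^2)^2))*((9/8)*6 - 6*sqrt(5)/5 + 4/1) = 14342177/15 - 2668312*sqrt(5)/25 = 717484.05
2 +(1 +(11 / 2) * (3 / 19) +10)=527 / 38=13.87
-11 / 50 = -0.22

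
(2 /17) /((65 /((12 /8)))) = 3 /1105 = 0.00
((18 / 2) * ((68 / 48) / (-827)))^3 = -132651 / 36198994112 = -0.00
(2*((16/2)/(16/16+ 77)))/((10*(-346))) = -2/33735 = -0.00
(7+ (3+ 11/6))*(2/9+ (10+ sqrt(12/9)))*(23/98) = 1633*sqrt(3)/882+ 37559/1323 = 31.60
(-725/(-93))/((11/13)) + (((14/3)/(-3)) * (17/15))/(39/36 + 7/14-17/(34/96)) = 9.25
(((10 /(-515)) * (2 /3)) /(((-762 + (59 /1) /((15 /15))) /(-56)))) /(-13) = 224 /2823951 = 0.00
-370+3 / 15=-1849 / 5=-369.80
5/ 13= 0.38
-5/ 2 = -2.50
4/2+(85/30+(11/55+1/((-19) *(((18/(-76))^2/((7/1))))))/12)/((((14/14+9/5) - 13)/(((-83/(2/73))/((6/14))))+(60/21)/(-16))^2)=413593046612066/5485813209243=75.39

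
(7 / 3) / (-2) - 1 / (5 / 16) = -131 / 30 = -4.37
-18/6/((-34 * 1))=3/34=0.09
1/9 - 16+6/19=-2663/171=-15.57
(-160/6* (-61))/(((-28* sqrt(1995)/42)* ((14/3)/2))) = -488* sqrt(1995)/931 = -23.41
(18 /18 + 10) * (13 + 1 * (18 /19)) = 2915 /19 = 153.42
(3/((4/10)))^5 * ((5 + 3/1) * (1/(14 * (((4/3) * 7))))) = 2278125/1568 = 1452.89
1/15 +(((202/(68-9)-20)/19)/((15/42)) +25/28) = -139673/94164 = -1.48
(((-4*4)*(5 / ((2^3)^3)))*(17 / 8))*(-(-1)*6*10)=-1275 / 64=-19.92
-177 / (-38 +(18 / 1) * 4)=-177 / 34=-5.21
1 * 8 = 8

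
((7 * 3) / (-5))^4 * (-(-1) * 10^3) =1555848 / 5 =311169.60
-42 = -42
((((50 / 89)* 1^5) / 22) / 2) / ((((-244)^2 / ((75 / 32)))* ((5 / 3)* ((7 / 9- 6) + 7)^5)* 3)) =22143375 / 3911490067234816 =0.00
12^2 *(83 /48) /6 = 83 /2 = 41.50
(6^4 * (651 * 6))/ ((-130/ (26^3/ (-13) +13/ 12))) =263022228/ 5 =52604445.60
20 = 20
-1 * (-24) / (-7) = -3.43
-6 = -6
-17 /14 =-1.21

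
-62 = -62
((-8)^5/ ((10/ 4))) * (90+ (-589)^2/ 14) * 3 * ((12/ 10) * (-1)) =205365510144/ 175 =1173517200.82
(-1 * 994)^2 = 988036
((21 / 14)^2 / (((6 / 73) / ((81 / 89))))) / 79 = 17739 / 56248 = 0.32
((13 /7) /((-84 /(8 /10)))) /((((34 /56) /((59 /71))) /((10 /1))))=-6136 /25347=-0.24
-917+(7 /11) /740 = -7464373 /8140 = -917.00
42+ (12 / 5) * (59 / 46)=5184 / 115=45.08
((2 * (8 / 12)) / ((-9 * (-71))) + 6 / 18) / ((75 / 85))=0.38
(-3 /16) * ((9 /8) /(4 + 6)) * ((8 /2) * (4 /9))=-3 /80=-0.04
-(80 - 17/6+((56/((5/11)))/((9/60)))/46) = -4371/46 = -95.02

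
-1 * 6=-6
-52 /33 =-1.58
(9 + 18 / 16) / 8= 1.27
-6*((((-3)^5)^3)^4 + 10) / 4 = -127173474825648610542883299633 / 2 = -63586737412824305271441650000.00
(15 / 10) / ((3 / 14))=7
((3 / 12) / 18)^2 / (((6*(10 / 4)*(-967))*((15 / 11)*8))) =-11 / 9023270400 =-0.00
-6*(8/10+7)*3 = -702/5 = -140.40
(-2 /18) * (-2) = 2 /9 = 0.22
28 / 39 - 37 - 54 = -3521 / 39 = -90.28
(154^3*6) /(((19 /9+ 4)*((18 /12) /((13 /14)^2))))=10306296 /5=2061259.20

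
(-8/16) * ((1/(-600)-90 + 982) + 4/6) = -178533/400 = -446.33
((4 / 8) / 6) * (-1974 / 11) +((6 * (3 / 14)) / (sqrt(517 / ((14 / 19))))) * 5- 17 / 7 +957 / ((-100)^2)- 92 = -84151311 / 770000 +45 * sqrt(137522) / 68761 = -109.04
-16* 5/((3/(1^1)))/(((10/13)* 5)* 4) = -26/15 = -1.73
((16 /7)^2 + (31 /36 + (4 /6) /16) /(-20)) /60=73091 /846720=0.09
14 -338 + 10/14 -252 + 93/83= -333590/581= -574.17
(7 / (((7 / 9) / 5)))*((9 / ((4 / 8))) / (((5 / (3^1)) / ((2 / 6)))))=162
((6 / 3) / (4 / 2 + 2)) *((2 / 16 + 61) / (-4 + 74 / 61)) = -29829 / 2720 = -10.97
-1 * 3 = -3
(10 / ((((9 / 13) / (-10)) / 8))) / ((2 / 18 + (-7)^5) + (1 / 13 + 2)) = 135200 / 1966163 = 0.07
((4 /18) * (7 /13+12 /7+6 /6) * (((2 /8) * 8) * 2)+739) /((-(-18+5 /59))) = 35848931 /865683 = 41.41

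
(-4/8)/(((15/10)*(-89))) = 1/267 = 0.00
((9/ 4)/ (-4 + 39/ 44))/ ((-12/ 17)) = 1.02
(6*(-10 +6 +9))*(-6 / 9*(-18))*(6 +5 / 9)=2360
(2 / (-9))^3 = -8 / 729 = -0.01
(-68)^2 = 4624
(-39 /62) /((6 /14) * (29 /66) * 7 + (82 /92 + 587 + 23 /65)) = -641355 /601112878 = -0.00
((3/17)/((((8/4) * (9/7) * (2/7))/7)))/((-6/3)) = -343/408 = -0.84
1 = 1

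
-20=-20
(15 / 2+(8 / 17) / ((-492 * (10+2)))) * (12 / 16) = 47047 / 8364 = 5.62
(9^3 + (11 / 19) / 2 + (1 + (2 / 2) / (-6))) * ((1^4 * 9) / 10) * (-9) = -1123659 / 190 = -5913.99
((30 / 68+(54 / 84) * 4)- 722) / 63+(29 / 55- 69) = -65878949 / 824670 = -79.89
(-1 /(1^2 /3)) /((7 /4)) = -12 /7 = -1.71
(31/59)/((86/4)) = 62/2537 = 0.02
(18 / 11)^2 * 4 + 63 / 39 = 19389 / 1573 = 12.33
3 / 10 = 0.30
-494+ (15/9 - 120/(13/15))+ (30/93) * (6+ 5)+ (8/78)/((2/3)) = -758155/1209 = -627.09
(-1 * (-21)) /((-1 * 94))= -21 /94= -0.22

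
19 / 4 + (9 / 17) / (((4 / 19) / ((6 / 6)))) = 247 / 34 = 7.26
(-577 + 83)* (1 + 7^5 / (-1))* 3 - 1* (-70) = 24906562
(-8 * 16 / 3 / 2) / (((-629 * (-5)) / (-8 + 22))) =-896 / 9435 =-0.09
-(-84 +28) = 56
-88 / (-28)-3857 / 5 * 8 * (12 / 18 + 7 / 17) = -2374790 / 357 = -6652.07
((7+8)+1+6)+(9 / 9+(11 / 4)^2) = 489 / 16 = 30.56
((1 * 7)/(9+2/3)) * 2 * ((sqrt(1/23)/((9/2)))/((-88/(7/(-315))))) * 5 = 0.00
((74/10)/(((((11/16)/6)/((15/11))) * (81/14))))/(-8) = -2072/1089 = -1.90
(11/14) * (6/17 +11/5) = 341/170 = 2.01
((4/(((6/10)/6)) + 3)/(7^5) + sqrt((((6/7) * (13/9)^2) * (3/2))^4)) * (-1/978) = -4899953/665708463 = -0.01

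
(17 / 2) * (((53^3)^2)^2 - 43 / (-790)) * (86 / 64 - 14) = -534406173817594412803178241 / 10112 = -52848711809493118354744.68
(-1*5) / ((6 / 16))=-40 / 3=-13.33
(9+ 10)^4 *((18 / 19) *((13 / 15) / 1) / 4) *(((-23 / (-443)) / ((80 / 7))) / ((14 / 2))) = 6152523 / 354400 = 17.36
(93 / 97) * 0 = 0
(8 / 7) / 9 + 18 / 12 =205 / 126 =1.63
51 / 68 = 3 / 4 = 0.75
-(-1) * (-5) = -5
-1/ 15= -0.07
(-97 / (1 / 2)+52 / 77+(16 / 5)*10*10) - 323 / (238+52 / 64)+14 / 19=704688900 / 5590123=126.06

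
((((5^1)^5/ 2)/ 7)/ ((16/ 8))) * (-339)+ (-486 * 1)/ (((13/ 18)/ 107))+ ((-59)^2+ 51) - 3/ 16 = -154781213/ 1456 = -106305.78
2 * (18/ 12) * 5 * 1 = 15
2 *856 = 1712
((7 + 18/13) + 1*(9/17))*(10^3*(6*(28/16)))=20685000/221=93597.29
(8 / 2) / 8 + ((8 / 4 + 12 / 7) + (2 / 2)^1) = 73 / 14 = 5.21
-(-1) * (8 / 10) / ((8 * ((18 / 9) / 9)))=9 / 20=0.45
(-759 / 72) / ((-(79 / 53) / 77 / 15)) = 5162465 / 632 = 8168.46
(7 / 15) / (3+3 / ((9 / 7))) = 7 / 80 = 0.09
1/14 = 0.07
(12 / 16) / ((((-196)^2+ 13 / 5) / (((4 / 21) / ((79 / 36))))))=0.00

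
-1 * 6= -6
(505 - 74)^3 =80062991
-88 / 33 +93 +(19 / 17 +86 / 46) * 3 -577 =-477.71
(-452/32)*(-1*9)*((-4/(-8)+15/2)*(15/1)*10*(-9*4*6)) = -32950800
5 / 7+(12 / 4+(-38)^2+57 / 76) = 40557 / 28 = 1448.46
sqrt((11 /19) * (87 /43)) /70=sqrt(781869) /57190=0.02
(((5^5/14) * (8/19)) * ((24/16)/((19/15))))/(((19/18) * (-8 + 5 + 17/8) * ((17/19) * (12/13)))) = -43875000/300713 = -145.90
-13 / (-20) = 13 / 20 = 0.65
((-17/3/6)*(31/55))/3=-527/2970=-0.18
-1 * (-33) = 33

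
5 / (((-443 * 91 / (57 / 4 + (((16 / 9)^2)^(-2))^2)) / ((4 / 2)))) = -306231653445 / 86571508301824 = -0.00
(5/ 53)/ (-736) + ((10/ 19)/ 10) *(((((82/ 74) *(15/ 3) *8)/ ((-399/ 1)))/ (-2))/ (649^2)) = -590696097925/ 4608624223918176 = -0.00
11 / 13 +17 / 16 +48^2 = 479629 / 208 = 2305.91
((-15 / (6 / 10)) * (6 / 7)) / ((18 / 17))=-425 / 21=-20.24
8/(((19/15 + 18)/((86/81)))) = 3440/7803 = 0.44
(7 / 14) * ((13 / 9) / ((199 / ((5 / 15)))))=13 / 10746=0.00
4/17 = 0.24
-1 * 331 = -331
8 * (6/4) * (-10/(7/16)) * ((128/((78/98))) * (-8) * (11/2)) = 25231360/13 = 1940873.85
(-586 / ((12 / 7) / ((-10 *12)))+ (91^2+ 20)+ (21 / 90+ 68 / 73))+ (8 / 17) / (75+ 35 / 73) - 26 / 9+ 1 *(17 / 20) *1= 6070439251361 / 123082380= 49320.13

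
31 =31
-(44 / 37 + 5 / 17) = -933 / 629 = -1.48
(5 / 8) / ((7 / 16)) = 10 / 7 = 1.43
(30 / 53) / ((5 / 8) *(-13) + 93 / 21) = -560 / 3657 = -0.15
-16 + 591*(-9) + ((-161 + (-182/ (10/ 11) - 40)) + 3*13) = -28486/ 5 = -5697.20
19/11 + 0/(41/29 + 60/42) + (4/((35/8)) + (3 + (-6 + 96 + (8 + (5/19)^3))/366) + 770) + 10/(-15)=249757793601/322167230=775.24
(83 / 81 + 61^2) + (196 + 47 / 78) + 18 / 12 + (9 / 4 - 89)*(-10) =10082743 / 2106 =4787.63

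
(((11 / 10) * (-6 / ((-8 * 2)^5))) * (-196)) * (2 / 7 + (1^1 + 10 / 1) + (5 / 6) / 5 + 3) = -46739 / 2621440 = -0.02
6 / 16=3 / 8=0.38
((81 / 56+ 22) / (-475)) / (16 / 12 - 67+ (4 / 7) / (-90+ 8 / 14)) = 1232907 / 1640342200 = 0.00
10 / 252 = 5 / 126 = 0.04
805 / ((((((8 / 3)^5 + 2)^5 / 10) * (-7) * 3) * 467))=-162396983476575 / 9495248762661390354249104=-0.00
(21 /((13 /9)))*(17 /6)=1071 /26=41.19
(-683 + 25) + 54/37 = -24292/37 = -656.54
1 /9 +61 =550 /9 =61.11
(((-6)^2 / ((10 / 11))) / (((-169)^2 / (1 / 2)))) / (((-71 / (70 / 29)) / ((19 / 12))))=-4389 / 117614198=-0.00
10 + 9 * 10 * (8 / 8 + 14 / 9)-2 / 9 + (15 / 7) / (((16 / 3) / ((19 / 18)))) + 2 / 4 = 485255 / 2016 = 240.70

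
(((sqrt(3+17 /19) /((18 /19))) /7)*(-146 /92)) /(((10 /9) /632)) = -5767*sqrt(1406) /805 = -268.63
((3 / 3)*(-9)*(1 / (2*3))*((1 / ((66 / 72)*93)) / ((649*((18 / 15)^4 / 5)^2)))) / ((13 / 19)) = -185546875 / 805380630912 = -0.00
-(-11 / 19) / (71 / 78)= 858 / 1349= 0.64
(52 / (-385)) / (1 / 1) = -52 / 385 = -0.14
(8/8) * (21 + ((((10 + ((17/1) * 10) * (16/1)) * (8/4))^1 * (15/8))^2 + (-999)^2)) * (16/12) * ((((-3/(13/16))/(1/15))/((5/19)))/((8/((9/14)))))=-217110686769/91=-2385831722.74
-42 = -42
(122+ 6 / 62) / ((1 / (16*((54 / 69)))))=1528.86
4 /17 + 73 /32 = 1369 /544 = 2.52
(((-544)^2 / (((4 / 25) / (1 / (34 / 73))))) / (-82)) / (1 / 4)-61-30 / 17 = -135064547 / 697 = -193779.84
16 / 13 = 1.23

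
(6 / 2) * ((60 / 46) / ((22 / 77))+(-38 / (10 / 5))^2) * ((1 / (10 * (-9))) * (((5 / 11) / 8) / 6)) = -1051 / 9108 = -0.12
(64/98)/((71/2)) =64/3479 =0.02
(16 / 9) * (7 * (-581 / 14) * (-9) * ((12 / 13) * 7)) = 390432 / 13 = 30033.23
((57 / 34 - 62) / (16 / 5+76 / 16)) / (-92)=10255 / 124338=0.08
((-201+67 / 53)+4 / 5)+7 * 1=-50863 / 265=-191.94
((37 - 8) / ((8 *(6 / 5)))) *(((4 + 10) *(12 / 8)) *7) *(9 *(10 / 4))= 319725 / 32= 9991.41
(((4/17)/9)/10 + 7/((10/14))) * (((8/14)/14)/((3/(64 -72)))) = -119984/112455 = -1.07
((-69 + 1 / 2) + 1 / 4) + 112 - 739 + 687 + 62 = 215 / 4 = 53.75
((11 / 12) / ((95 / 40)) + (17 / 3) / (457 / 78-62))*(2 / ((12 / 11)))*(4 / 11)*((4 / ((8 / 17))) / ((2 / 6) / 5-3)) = -1511810 / 2745633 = -0.55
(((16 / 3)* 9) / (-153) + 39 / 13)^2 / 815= 18769 / 2119815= 0.01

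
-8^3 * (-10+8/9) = 41984/9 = 4664.89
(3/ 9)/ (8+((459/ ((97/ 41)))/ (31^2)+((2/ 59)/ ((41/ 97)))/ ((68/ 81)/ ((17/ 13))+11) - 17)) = -212638883389/ 5608070393220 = -0.04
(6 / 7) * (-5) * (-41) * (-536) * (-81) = 53401680 / 7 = 7628811.43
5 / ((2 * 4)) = 5 / 8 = 0.62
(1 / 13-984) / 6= -12791 / 78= -163.99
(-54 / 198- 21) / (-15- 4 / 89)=1602 / 1133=1.41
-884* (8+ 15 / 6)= -9282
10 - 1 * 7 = 3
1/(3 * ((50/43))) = 43/150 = 0.29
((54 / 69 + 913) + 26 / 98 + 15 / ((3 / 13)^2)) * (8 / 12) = 8085422 / 10143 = 797.14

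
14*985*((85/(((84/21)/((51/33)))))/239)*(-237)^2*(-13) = -7275153515175/5258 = -1383635130.31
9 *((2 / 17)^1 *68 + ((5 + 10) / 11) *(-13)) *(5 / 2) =-4815 / 22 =-218.86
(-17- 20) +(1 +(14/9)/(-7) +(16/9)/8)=-36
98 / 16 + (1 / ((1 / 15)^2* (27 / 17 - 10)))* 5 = -145993 / 1144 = -127.62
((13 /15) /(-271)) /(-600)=13 /2439000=0.00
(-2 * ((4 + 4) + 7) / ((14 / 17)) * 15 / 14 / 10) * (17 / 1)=-13005 / 196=-66.35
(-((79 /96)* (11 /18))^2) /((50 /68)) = -12837737 /37324800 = -0.34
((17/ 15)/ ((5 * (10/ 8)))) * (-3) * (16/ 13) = -1088/ 1625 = -0.67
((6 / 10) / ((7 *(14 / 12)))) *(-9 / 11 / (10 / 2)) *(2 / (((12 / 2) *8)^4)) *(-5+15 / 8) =1 / 70647808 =0.00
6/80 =3/40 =0.08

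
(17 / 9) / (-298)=-17 / 2682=-0.01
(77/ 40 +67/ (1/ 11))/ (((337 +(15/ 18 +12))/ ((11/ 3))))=325127/ 41980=7.74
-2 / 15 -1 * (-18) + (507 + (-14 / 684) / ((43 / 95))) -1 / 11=524.73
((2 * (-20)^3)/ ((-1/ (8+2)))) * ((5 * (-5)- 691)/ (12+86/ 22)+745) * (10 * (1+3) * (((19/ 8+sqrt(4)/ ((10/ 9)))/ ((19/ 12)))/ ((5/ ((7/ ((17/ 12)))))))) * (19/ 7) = 3770695618560/ 119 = 31686517803.03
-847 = -847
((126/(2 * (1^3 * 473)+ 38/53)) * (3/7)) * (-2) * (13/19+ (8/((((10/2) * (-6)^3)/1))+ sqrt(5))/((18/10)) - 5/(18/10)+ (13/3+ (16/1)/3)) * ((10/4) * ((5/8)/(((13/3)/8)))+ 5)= -189844145/27885312 - 162975 * sqrt(5)/326144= -7.93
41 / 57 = 0.72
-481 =-481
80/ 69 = 1.16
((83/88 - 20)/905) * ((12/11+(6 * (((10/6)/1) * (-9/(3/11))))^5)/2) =18048264866769969/438020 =41204202700.26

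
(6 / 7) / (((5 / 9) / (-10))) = -108 / 7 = -15.43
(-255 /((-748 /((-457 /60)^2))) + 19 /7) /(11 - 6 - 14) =-1662583 /665280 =-2.50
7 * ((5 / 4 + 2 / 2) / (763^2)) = 9 / 332668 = 0.00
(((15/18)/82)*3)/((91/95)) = 0.03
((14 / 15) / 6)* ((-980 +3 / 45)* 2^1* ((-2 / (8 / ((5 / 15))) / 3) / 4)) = 102893 / 48600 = 2.12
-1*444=-444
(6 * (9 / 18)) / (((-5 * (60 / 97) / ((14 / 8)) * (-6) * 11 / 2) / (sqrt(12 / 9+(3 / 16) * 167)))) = 679 * sqrt(4701) / 158400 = 0.29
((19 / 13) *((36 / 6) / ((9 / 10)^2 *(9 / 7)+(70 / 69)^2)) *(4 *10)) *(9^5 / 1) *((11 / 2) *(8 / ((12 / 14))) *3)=138195637039152000 / 89709997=1540470869.03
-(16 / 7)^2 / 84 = -64 / 1029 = -0.06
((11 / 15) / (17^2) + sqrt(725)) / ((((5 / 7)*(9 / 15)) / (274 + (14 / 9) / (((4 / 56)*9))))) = 344806 / 210681 + 783650*sqrt(29) / 243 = 17368.24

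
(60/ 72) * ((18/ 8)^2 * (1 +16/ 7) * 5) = 15525/ 224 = 69.31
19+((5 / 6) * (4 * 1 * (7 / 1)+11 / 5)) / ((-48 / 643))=-91621 / 288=-318.13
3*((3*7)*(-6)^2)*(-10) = -22680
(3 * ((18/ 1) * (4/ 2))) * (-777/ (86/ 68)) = -66352.19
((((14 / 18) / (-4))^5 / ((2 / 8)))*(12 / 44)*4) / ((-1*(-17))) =-16807 / 235566144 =-0.00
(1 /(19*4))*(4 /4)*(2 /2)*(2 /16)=1 /608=0.00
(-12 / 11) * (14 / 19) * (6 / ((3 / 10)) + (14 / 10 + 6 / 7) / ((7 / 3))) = -11208 / 665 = -16.85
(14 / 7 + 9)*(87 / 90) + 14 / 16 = 11.51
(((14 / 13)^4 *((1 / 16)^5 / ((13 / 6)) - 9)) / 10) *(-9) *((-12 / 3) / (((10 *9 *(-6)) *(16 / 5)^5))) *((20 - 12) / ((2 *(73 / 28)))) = 42957076427125 / 116412464333062144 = 0.00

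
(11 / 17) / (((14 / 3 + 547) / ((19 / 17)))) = 627 / 478295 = 0.00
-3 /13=-0.23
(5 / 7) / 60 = 1 / 84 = 0.01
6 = 6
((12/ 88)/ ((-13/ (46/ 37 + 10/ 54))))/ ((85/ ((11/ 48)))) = -0.00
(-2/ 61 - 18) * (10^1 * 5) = -55000/ 61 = -901.64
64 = 64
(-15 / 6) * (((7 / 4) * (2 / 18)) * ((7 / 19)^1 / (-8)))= 245 / 10944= 0.02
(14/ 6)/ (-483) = -1/ 207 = -0.00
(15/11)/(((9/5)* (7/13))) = 325/231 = 1.41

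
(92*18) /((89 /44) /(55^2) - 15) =-220413600 /1996411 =-110.40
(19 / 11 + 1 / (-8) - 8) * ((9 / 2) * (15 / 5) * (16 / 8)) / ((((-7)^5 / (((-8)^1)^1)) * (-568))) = 15201 / 105010136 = 0.00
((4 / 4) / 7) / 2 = 1 / 14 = 0.07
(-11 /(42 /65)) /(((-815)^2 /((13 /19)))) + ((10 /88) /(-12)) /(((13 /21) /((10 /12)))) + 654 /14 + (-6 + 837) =10137518986333 /11550075680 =877.70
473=473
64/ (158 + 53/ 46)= 2944/ 7321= 0.40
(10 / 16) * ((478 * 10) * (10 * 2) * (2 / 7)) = 119500 / 7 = 17071.43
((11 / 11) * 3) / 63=1 / 21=0.05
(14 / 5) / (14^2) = 1 / 70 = 0.01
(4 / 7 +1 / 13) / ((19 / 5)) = 295 / 1729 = 0.17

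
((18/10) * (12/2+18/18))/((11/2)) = 126/55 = 2.29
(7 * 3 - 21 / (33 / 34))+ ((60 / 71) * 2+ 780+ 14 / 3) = 1840943 / 2343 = 785.72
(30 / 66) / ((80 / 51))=51 / 176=0.29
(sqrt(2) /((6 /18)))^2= 18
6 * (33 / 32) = 99 / 16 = 6.19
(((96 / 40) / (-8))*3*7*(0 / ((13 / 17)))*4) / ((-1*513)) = 0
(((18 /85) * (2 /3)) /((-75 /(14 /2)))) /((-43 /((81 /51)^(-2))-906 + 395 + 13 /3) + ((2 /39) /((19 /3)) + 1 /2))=705432 /32905369625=0.00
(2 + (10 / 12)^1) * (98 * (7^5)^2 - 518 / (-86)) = 6745320630755 / 86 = 78433960822.73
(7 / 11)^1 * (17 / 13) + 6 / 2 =548 / 143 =3.83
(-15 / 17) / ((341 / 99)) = -135 / 527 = -0.26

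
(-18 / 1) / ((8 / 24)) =-54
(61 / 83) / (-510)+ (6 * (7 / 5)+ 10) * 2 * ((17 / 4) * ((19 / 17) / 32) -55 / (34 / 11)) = -219900107 / 338640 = -649.36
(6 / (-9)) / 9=-2 / 27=-0.07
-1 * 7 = -7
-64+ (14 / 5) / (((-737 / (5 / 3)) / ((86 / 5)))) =-708724 / 11055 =-64.11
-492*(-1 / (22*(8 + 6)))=123 / 77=1.60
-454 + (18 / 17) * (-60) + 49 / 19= -166329 / 323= -514.95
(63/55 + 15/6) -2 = 181/110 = 1.65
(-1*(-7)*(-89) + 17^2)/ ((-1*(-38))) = -167/ 19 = -8.79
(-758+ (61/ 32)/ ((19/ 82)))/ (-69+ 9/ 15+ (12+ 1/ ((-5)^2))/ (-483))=393180975/ 35882032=10.96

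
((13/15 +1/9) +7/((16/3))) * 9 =1649/80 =20.61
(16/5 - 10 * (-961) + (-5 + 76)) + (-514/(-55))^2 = 29558901/3025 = 9771.54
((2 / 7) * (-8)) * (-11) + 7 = 225 / 7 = 32.14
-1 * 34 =-34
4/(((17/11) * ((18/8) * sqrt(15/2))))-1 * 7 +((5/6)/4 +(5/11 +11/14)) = -10259/1848 +176 * sqrt(30)/2295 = -5.13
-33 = -33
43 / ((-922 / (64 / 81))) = -1376 / 37341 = -0.04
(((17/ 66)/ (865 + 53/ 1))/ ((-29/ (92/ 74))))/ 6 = -23/ 11472516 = -0.00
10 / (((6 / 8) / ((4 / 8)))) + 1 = 23 / 3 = 7.67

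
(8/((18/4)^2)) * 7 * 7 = 19.36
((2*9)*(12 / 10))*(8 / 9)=96 / 5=19.20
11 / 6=1.83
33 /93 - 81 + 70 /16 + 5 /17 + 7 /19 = -6056473 /80104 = -75.61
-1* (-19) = 19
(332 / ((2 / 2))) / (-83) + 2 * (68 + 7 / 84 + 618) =8209 / 6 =1368.17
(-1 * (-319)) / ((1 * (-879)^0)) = 319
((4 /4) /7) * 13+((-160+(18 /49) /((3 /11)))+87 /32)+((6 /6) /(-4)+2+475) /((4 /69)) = 12653541 /1568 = 8069.86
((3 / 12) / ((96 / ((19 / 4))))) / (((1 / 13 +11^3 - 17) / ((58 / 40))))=7163 / 524789760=0.00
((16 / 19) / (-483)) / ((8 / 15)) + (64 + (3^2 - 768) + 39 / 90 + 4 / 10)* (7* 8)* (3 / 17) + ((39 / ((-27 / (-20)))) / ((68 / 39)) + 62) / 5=-5338853837 / 780045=-6844.29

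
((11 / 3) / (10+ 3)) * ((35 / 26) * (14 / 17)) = 2695 / 8619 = 0.31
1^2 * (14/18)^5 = 16807/59049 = 0.28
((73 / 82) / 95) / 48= 73 / 373920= 0.00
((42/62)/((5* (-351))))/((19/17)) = -119/344565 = -0.00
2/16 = 0.12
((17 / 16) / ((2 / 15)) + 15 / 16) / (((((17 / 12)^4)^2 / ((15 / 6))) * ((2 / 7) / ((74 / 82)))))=1239808550400 / 286006055081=4.33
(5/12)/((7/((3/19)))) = 5/532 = 0.01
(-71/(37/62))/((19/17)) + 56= -35466/703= -50.45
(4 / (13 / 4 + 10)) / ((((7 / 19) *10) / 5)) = 152 / 371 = 0.41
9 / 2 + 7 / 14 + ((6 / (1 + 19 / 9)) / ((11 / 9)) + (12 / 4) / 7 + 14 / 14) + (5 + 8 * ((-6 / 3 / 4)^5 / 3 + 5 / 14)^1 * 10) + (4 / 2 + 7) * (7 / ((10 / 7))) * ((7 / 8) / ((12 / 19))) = 101.84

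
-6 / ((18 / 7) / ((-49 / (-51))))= -343 / 153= -2.24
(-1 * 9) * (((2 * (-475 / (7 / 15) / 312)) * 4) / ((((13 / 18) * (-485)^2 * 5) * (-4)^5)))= -1539 / 5698993664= -0.00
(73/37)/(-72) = -0.03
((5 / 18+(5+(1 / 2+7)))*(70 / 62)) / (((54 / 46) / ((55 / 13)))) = 5091625 / 97929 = 51.99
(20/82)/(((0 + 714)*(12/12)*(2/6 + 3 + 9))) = 5/180523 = 0.00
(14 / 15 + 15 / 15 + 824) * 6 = 4955.60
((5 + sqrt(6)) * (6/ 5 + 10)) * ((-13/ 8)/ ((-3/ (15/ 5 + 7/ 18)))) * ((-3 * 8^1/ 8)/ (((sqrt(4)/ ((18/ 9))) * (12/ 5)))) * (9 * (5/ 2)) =-138775/ 48 -27755 * sqrt(6)/ 48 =-4307.51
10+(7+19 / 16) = 291 / 16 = 18.19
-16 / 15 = -1.07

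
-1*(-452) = 452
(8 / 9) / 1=8 / 9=0.89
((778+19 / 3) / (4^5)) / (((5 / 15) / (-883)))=-2077699 / 1024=-2029.00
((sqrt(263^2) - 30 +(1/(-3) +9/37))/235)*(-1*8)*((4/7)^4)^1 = -52946944/62630085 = -0.85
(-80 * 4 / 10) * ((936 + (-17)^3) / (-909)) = -127264 / 909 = -140.00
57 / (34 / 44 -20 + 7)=-1254 / 269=-4.66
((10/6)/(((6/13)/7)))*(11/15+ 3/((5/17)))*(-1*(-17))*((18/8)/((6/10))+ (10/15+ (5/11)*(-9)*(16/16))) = 2727361/1782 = 1530.51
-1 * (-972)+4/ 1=976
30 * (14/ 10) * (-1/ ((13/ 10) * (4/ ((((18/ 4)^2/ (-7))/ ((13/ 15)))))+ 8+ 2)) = -127575/ 25643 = -4.98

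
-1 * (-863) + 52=915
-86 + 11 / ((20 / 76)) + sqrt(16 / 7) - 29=-366 / 5 + 4 * sqrt(7) / 7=-71.69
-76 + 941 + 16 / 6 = 2603 / 3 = 867.67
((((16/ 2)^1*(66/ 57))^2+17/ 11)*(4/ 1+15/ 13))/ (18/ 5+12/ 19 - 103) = -116202455/ 25493611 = -4.56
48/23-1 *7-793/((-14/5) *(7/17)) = 1539241/2254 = 682.89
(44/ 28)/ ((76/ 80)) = 220/ 133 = 1.65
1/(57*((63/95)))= 5/189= 0.03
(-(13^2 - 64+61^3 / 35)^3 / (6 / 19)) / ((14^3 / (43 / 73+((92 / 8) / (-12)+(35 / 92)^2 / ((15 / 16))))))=70985700.88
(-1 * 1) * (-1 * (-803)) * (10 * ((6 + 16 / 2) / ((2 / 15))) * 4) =-3372600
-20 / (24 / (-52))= 130 / 3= 43.33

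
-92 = -92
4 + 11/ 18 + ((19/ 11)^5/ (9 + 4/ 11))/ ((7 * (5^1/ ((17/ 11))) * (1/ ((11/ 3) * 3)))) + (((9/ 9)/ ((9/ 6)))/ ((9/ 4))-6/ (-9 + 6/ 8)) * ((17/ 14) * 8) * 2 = 72095209247/ 2850163470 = 25.30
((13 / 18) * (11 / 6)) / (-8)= -143 / 864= -0.17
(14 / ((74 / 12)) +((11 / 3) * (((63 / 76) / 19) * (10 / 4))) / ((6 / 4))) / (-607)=-135541 / 32430796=-0.00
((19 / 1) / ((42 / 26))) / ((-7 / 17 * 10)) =-4199 / 1470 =-2.86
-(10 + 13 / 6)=-73 / 6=-12.17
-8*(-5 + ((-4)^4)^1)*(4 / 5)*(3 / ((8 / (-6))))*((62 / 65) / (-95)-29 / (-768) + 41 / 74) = 76868636799 / 36556000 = 2102.76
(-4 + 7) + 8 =11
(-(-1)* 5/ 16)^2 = 25/ 256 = 0.10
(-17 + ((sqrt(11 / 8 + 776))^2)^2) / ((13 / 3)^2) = 348073857 / 10816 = 32181.38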